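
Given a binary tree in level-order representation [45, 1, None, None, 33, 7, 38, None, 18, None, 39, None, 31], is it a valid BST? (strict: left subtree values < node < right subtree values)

Level-order array: [45, 1, None, None, 33, 7, 38, None, 18, None, 39, None, 31]
Validate using subtree bounds (lo, hi): at each node, require lo < value < hi,
then recurse left with hi=value and right with lo=value.
Preorder trace (stopping at first violation):
  at node 45 with bounds (-inf, +inf): OK
  at node 1 with bounds (-inf, 45): OK
  at node 33 with bounds (1, 45): OK
  at node 7 with bounds (1, 33): OK
  at node 18 with bounds (7, 33): OK
  at node 31 with bounds (18, 33): OK
  at node 38 with bounds (33, 45): OK
  at node 39 with bounds (38, 45): OK
No violation found at any node.
Result: Valid BST


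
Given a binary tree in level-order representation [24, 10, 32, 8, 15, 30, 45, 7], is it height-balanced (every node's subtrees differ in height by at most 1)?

Tree (level-order array): [24, 10, 32, 8, 15, 30, 45, 7]
Definition: a tree is height-balanced if, at every node, |h(left) - h(right)| <= 1 (empty subtree has height -1).
Bottom-up per-node check:
  node 7: h_left=-1, h_right=-1, diff=0 [OK], height=0
  node 8: h_left=0, h_right=-1, diff=1 [OK], height=1
  node 15: h_left=-1, h_right=-1, diff=0 [OK], height=0
  node 10: h_left=1, h_right=0, diff=1 [OK], height=2
  node 30: h_left=-1, h_right=-1, diff=0 [OK], height=0
  node 45: h_left=-1, h_right=-1, diff=0 [OK], height=0
  node 32: h_left=0, h_right=0, diff=0 [OK], height=1
  node 24: h_left=2, h_right=1, diff=1 [OK], height=3
All nodes satisfy the balance condition.
Result: Balanced


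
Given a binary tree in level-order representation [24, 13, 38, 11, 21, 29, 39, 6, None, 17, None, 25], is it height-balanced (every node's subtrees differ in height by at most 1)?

Tree (level-order array): [24, 13, 38, 11, 21, 29, 39, 6, None, 17, None, 25]
Definition: a tree is height-balanced if, at every node, |h(left) - h(right)| <= 1 (empty subtree has height -1).
Bottom-up per-node check:
  node 6: h_left=-1, h_right=-1, diff=0 [OK], height=0
  node 11: h_left=0, h_right=-1, diff=1 [OK], height=1
  node 17: h_left=-1, h_right=-1, diff=0 [OK], height=0
  node 21: h_left=0, h_right=-1, diff=1 [OK], height=1
  node 13: h_left=1, h_right=1, diff=0 [OK], height=2
  node 25: h_left=-1, h_right=-1, diff=0 [OK], height=0
  node 29: h_left=0, h_right=-1, diff=1 [OK], height=1
  node 39: h_left=-1, h_right=-1, diff=0 [OK], height=0
  node 38: h_left=1, h_right=0, diff=1 [OK], height=2
  node 24: h_left=2, h_right=2, diff=0 [OK], height=3
All nodes satisfy the balance condition.
Result: Balanced


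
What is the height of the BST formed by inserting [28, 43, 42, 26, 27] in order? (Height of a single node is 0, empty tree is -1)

Insertion order: [28, 43, 42, 26, 27]
Tree (level-order array): [28, 26, 43, None, 27, 42]
Compute height bottom-up (empty subtree = -1):
  height(27) = 1 + max(-1, -1) = 0
  height(26) = 1 + max(-1, 0) = 1
  height(42) = 1 + max(-1, -1) = 0
  height(43) = 1 + max(0, -1) = 1
  height(28) = 1 + max(1, 1) = 2
Height = 2


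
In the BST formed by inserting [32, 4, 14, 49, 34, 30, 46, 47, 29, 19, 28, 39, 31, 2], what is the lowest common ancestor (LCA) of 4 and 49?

Tree insertion order: [32, 4, 14, 49, 34, 30, 46, 47, 29, 19, 28, 39, 31, 2]
Tree (level-order array): [32, 4, 49, 2, 14, 34, None, None, None, None, 30, None, 46, 29, 31, 39, 47, 19, None, None, None, None, None, None, None, None, 28]
In a BST, the LCA of p=4, q=49 is the first node v on the
root-to-leaf path with p <= v <= q (go left if both < v, right if both > v).
Walk from root:
  at 32: 4 <= 32 <= 49, this is the LCA
LCA = 32


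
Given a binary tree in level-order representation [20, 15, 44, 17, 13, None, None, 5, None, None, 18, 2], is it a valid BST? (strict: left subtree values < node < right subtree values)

Level-order array: [20, 15, 44, 17, 13, None, None, 5, None, None, 18, 2]
Validate using subtree bounds (lo, hi): at each node, require lo < value < hi,
then recurse left with hi=value and right with lo=value.
Preorder trace (stopping at first violation):
  at node 20 with bounds (-inf, +inf): OK
  at node 15 with bounds (-inf, 20): OK
  at node 17 with bounds (-inf, 15): VIOLATION
Node 17 violates its bound: not (-inf < 17 < 15).
Result: Not a valid BST


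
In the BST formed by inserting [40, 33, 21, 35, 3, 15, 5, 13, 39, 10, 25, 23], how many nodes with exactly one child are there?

Tree built from: [40, 33, 21, 35, 3, 15, 5, 13, 39, 10, 25, 23]
Tree (level-order array): [40, 33, None, 21, 35, 3, 25, None, 39, None, 15, 23, None, None, None, 5, None, None, None, None, 13, 10]
Rule: These are nodes with exactly 1 non-null child.
Per-node child counts:
  node 40: 1 child(ren)
  node 33: 2 child(ren)
  node 21: 2 child(ren)
  node 3: 1 child(ren)
  node 15: 1 child(ren)
  node 5: 1 child(ren)
  node 13: 1 child(ren)
  node 10: 0 child(ren)
  node 25: 1 child(ren)
  node 23: 0 child(ren)
  node 35: 1 child(ren)
  node 39: 0 child(ren)
Matching nodes: [40, 3, 15, 5, 13, 25, 35]
Count of nodes with exactly one child: 7


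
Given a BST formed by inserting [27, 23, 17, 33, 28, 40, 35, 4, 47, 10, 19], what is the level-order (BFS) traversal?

Tree insertion order: [27, 23, 17, 33, 28, 40, 35, 4, 47, 10, 19]
Tree (level-order array): [27, 23, 33, 17, None, 28, 40, 4, 19, None, None, 35, 47, None, 10]
BFS from the root, enqueuing left then right child of each popped node:
  queue [27] -> pop 27, enqueue [23, 33], visited so far: [27]
  queue [23, 33] -> pop 23, enqueue [17], visited so far: [27, 23]
  queue [33, 17] -> pop 33, enqueue [28, 40], visited so far: [27, 23, 33]
  queue [17, 28, 40] -> pop 17, enqueue [4, 19], visited so far: [27, 23, 33, 17]
  queue [28, 40, 4, 19] -> pop 28, enqueue [none], visited so far: [27, 23, 33, 17, 28]
  queue [40, 4, 19] -> pop 40, enqueue [35, 47], visited so far: [27, 23, 33, 17, 28, 40]
  queue [4, 19, 35, 47] -> pop 4, enqueue [10], visited so far: [27, 23, 33, 17, 28, 40, 4]
  queue [19, 35, 47, 10] -> pop 19, enqueue [none], visited so far: [27, 23, 33, 17, 28, 40, 4, 19]
  queue [35, 47, 10] -> pop 35, enqueue [none], visited so far: [27, 23, 33, 17, 28, 40, 4, 19, 35]
  queue [47, 10] -> pop 47, enqueue [none], visited so far: [27, 23, 33, 17, 28, 40, 4, 19, 35, 47]
  queue [10] -> pop 10, enqueue [none], visited so far: [27, 23, 33, 17, 28, 40, 4, 19, 35, 47, 10]
Result: [27, 23, 33, 17, 28, 40, 4, 19, 35, 47, 10]


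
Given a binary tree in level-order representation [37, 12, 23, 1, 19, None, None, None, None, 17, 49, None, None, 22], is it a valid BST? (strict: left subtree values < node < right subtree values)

Level-order array: [37, 12, 23, 1, 19, None, None, None, None, 17, 49, None, None, 22]
Validate using subtree bounds (lo, hi): at each node, require lo < value < hi,
then recurse left with hi=value and right with lo=value.
Preorder trace (stopping at first violation):
  at node 37 with bounds (-inf, +inf): OK
  at node 12 with bounds (-inf, 37): OK
  at node 1 with bounds (-inf, 12): OK
  at node 19 with bounds (12, 37): OK
  at node 17 with bounds (12, 19): OK
  at node 49 with bounds (19, 37): VIOLATION
Node 49 violates its bound: not (19 < 49 < 37).
Result: Not a valid BST


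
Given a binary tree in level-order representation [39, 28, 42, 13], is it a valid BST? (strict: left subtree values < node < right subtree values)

Level-order array: [39, 28, 42, 13]
Validate using subtree bounds (lo, hi): at each node, require lo < value < hi,
then recurse left with hi=value and right with lo=value.
Preorder trace (stopping at first violation):
  at node 39 with bounds (-inf, +inf): OK
  at node 28 with bounds (-inf, 39): OK
  at node 13 with bounds (-inf, 28): OK
  at node 42 with bounds (39, +inf): OK
No violation found at any node.
Result: Valid BST


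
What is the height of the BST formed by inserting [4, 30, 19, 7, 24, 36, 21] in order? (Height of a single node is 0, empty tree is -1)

Insertion order: [4, 30, 19, 7, 24, 36, 21]
Tree (level-order array): [4, None, 30, 19, 36, 7, 24, None, None, None, None, 21]
Compute height bottom-up (empty subtree = -1):
  height(7) = 1 + max(-1, -1) = 0
  height(21) = 1 + max(-1, -1) = 0
  height(24) = 1 + max(0, -1) = 1
  height(19) = 1 + max(0, 1) = 2
  height(36) = 1 + max(-1, -1) = 0
  height(30) = 1 + max(2, 0) = 3
  height(4) = 1 + max(-1, 3) = 4
Height = 4


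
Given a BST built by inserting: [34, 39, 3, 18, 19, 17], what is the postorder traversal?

Tree insertion order: [34, 39, 3, 18, 19, 17]
Tree (level-order array): [34, 3, 39, None, 18, None, None, 17, 19]
Postorder traversal: [17, 19, 18, 3, 39, 34]


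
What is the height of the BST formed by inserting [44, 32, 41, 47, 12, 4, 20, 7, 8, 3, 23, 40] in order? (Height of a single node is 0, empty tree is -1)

Insertion order: [44, 32, 41, 47, 12, 4, 20, 7, 8, 3, 23, 40]
Tree (level-order array): [44, 32, 47, 12, 41, None, None, 4, 20, 40, None, 3, 7, None, 23, None, None, None, None, None, 8]
Compute height bottom-up (empty subtree = -1):
  height(3) = 1 + max(-1, -1) = 0
  height(8) = 1 + max(-1, -1) = 0
  height(7) = 1 + max(-1, 0) = 1
  height(4) = 1 + max(0, 1) = 2
  height(23) = 1 + max(-1, -1) = 0
  height(20) = 1 + max(-1, 0) = 1
  height(12) = 1 + max(2, 1) = 3
  height(40) = 1 + max(-1, -1) = 0
  height(41) = 1 + max(0, -1) = 1
  height(32) = 1 + max(3, 1) = 4
  height(47) = 1 + max(-1, -1) = 0
  height(44) = 1 + max(4, 0) = 5
Height = 5


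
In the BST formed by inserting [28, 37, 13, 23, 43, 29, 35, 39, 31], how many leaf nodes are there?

Tree built from: [28, 37, 13, 23, 43, 29, 35, 39, 31]
Tree (level-order array): [28, 13, 37, None, 23, 29, 43, None, None, None, 35, 39, None, 31]
Rule: A leaf has 0 children.
Per-node child counts:
  node 28: 2 child(ren)
  node 13: 1 child(ren)
  node 23: 0 child(ren)
  node 37: 2 child(ren)
  node 29: 1 child(ren)
  node 35: 1 child(ren)
  node 31: 0 child(ren)
  node 43: 1 child(ren)
  node 39: 0 child(ren)
Matching nodes: [23, 31, 39]
Count of leaf nodes: 3


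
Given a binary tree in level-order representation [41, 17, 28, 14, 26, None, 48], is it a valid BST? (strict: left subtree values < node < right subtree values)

Level-order array: [41, 17, 28, 14, 26, None, 48]
Validate using subtree bounds (lo, hi): at each node, require lo < value < hi,
then recurse left with hi=value and right with lo=value.
Preorder trace (stopping at first violation):
  at node 41 with bounds (-inf, +inf): OK
  at node 17 with bounds (-inf, 41): OK
  at node 14 with bounds (-inf, 17): OK
  at node 26 with bounds (17, 41): OK
  at node 28 with bounds (41, +inf): VIOLATION
Node 28 violates its bound: not (41 < 28 < +inf).
Result: Not a valid BST


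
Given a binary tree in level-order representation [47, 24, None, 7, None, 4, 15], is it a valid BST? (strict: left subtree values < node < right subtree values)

Level-order array: [47, 24, None, 7, None, 4, 15]
Validate using subtree bounds (lo, hi): at each node, require lo < value < hi,
then recurse left with hi=value and right with lo=value.
Preorder trace (stopping at first violation):
  at node 47 with bounds (-inf, +inf): OK
  at node 24 with bounds (-inf, 47): OK
  at node 7 with bounds (-inf, 24): OK
  at node 4 with bounds (-inf, 7): OK
  at node 15 with bounds (7, 24): OK
No violation found at any node.
Result: Valid BST


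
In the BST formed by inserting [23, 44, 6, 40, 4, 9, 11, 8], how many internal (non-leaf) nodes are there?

Tree built from: [23, 44, 6, 40, 4, 9, 11, 8]
Tree (level-order array): [23, 6, 44, 4, 9, 40, None, None, None, 8, 11]
Rule: An internal node has at least one child.
Per-node child counts:
  node 23: 2 child(ren)
  node 6: 2 child(ren)
  node 4: 0 child(ren)
  node 9: 2 child(ren)
  node 8: 0 child(ren)
  node 11: 0 child(ren)
  node 44: 1 child(ren)
  node 40: 0 child(ren)
Matching nodes: [23, 6, 9, 44]
Count of internal (non-leaf) nodes: 4


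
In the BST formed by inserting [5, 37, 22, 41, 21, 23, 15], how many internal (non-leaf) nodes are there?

Tree built from: [5, 37, 22, 41, 21, 23, 15]
Tree (level-order array): [5, None, 37, 22, 41, 21, 23, None, None, 15]
Rule: An internal node has at least one child.
Per-node child counts:
  node 5: 1 child(ren)
  node 37: 2 child(ren)
  node 22: 2 child(ren)
  node 21: 1 child(ren)
  node 15: 0 child(ren)
  node 23: 0 child(ren)
  node 41: 0 child(ren)
Matching nodes: [5, 37, 22, 21]
Count of internal (non-leaf) nodes: 4


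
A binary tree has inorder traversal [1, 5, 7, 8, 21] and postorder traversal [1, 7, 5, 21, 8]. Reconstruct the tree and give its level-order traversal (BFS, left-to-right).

Inorder:   [1, 5, 7, 8, 21]
Postorder: [1, 7, 5, 21, 8]
Algorithm: postorder visits root last, so walk postorder right-to-left;
each value is the root of the current inorder slice — split it at that
value, recurse on the right subtree first, then the left.
Recursive splits:
  root=8; inorder splits into left=[1, 5, 7], right=[21]
  root=21; inorder splits into left=[], right=[]
  root=5; inorder splits into left=[1], right=[7]
  root=7; inorder splits into left=[], right=[]
  root=1; inorder splits into left=[], right=[]
Reconstructed level-order: [8, 5, 21, 1, 7]


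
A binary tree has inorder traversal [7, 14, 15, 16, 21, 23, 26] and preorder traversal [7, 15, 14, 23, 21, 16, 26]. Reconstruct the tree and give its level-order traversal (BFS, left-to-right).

Inorder:  [7, 14, 15, 16, 21, 23, 26]
Preorder: [7, 15, 14, 23, 21, 16, 26]
Algorithm: preorder visits root first, so consume preorder in order;
for each root, split the current inorder slice at that value into
left-subtree inorder and right-subtree inorder, then recurse.
Recursive splits:
  root=7; inorder splits into left=[], right=[14, 15, 16, 21, 23, 26]
  root=15; inorder splits into left=[14], right=[16, 21, 23, 26]
  root=14; inorder splits into left=[], right=[]
  root=23; inorder splits into left=[16, 21], right=[26]
  root=21; inorder splits into left=[16], right=[]
  root=16; inorder splits into left=[], right=[]
  root=26; inorder splits into left=[], right=[]
Reconstructed level-order: [7, 15, 14, 23, 21, 26, 16]


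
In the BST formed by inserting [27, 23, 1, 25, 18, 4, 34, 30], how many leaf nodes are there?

Tree built from: [27, 23, 1, 25, 18, 4, 34, 30]
Tree (level-order array): [27, 23, 34, 1, 25, 30, None, None, 18, None, None, None, None, 4]
Rule: A leaf has 0 children.
Per-node child counts:
  node 27: 2 child(ren)
  node 23: 2 child(ren)
  node 1: 1 child(ren)
  node 18: 1 child(ren)
  node 4: 0 child(ren)
  node 25: 0 child(ren)
  node 34: 1 child(ren)
  node 30: 0 child(ren)
Matching nodes: [4, 25, 30]
Count of leaf nodes: 3


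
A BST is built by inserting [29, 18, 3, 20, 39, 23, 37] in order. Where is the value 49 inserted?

Starting tree (level order): [29, 18, 39, 3, 20, 37, None, None, None, None, 23]
Insertion path: 29 -> 39
Result: insert 49 as right child of 39
Final tree (level order): [29, 18, 39, 3, 20, 37, 49, None, None, None, 23]


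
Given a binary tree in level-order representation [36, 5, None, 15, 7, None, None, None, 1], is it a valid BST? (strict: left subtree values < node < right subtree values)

Level-order array: [36, 5, None, 15, 7, None, None, None, 1]
Validate using subtree bounds (lo, hi): at each node, require lo < value < hi,
then recurse left with hi=value and right with lo=value.
Preorder trace (stopping at first violation):
  at node 36 with bounds (-inf, +inf): OK
  at node 5 with bounds (-inf, 36): OK
  at node 15 with bounds (-inf, 5): VIOLATION
Node 15 violates its bound: not (-inf < 15 < 5).
Result: Not a valid BST


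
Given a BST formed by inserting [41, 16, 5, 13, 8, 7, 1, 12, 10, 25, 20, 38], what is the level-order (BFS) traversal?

Tree insertion order: [41, 16, 5, 13, 8, 7, 1, 12, 10, 25, 20, 38]
Tree (level-order array): [41, 16, None, 5, 25, 1, 13, 20, 38, None, None, 8, None, None, None, None, None, 7, 12, None, None, 10]
BFS from the root, enqueuing left then right child of each popped node:
  queue [41] -> pop 41, enqueue [16], visited so far: [41]
  queue [16] -> pop 16, enqueue [5, 25], visited so far: [41, 16]
  queue [5, 25] -> pop 5, enqueue [1, 13], visited so far: [41, 16, 5]
  queue [25, 1, 13] -> pop 25, enqueue [20, 38], visited so far: [41, 16, 5, 25]
  queue [1, 13, 20, 38] -> pop 1, enqueue [none], visited so far: [41, 16, 5, 25, 1]
  queue [13, 20, 38] -> pop 13, enqueue [8], visited so far: [41, 16, 5, 25, 1, 13]
  queue [20, 38, 8] -> pop 20, enqueue [none], visited so far: [41, 16, 5, 25, 1, 13, 20]
  queue [38, 8] -> pop 38, enqueue [none], visited so far: [41, 16, 5, 25, 1, 13, 20, 38]
  queue [8] -> pop 8, enqueue [7, 12], visited so far: [41, 16, 5, 25, 1, 13, 20, 38, 8]
  queue [7, 12] -> pop 7, enqueue [none], visited so far: [41, 16, 5, 25, 1, 13, 20, 38, 8, 7]
  queue [12] -> pop 12, enqueue [10], visited so far: [41, 16, 5, 25, 1, 13, 20, 38, 8, 7, 12]
  queue [10] -> pop 10, enqueue [none], visited so far: [41, 16, 5, 25, 1, 13, 20, 38, 8, 7, 12, 10]
Result: [41, 16, 5, 25, 1, 13, 20, 38, 8, 7, 12, 10]


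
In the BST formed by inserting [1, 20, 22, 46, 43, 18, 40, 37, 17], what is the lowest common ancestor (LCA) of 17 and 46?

Tree insertion order: [1, 20, 22, 46, 43, 18, 40, 37, 17]
Tree (level-order array): [1, None, 20, 18, 22, 17, None, None, 46, None, None, 43, None, 40, None, 37]
In a BST, the LCA of p=17, q=46 is the first node v on the
root-to-leaf path with p <= v <= q (go left if both < v, right if both > v).
Walk from root:
  at 1: both 17 and 46 > 1, go right
  at 20: 17 <= 20 <= 46, this is the LCA
LCA = 20


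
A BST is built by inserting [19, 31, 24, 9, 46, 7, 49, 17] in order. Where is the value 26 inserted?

Starting tree (level order): [19, 9, 31, 7, 17, 24, 46, None, None, None, None, None, None, None, 49]
Insertion path: 19 -> 31 -> 24
Result: insert 26 as right child of 24
Final tree (level order): [19, 9, 31, 7, 17, 24, 46, None, None, None, None, None, 26, None, 49]


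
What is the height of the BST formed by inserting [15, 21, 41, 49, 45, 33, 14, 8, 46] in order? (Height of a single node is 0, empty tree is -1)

Insertion order: [15, 21, 41, 49, 45, 33, 14, 8, 46]
Tree (level-order array): [15, 14, 21, 8, None, None, 41, None, None, 33, 49, None, None, 45, None, None, 46]
Compute height bottom-up (empty subtree = -1):
  height(8) = 1 + max(-1, -1) = 0
  height(14) = 1 + max(0, -1) = 1
  height(33) = 1 + max(-1, -1) = 0
  height(46) = 1 + max(-1, -1) = 0
  height(45) = 1 + max(-1, 0) = 1
  height(49) = 1 + max(1, -1) = 2
  height(41) = 1 + max(0, 2) = 3
  height(21) = 1 + max(-1, 3) = 4
  height(15) = 1 + max(1, 4) = 5
Height = 5


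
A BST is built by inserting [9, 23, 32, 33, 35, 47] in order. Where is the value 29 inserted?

Starting tree (level order): [9, None, 23, None, 32, None, 33, None, 35, None, 47]
Insertion path: 9 -> 23 -> 32
Result: insert 29 as left child of 32
Final tree (level order): [9, None, 23, None, 32, 29, 33, None, None, None, 35, None, 47]


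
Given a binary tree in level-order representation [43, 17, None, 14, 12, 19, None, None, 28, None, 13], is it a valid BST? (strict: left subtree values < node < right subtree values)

Level-order array: [43, 17, None, 14, 12, 19, None, None, 28, None, 13]
Validate using subtree bounds (lo, hi): at each node, require lo < value < hi,
then recurse left with hi=value and right with lo=value.
Preorder trace (stopping at first violation):
  at node 43 with bounds (-inf, +inf): OK
  at node 17 with bounds (-inf, 43): OK
  at node 14 with bounds (-inf, 17): OK
  at node 19 with bounds (-inf, 14): VIOLATION
Node 19 violates its bound: not (-inf < 19 < 14).
Result: Not a valid BST


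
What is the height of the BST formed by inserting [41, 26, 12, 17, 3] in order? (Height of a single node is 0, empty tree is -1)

Insertion order: [41, 26, 12, 17, 3]
Tree (level-order array): [41, 26, None, 12, None, 3, 17]
Compute height bottom-up (empty subtree = -1):
  height(3) = 1 + max(-1, -1) = 0
  height(17) = 1 + max(-1, -1) = 0
  height(12) = 1 + max(0, 0) = 1
  height(26) = 1 + max(1, -1) = 2
  height(41) = 1 + max(2, -1) = 3
Height = 3


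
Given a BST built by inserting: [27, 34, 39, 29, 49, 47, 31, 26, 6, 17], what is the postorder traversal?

Tree insertion order: [27, 34, 39, 29, 49, 47, 31, 26, 6, 17]
Tree (level-order array): [27, 26, 34, 6, None, 29, 39, None, 17, None, 31, None, 49, None, None, None, None, 47]
Postorder traversal: [17, 6, 26, 31, 29, 47, 49, 39, 34, 27]


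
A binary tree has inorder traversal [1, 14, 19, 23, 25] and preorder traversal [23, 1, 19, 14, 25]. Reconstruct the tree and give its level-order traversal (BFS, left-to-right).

Inorder:  [1, 14, 19, 23, 25]
Preorder: [23, 1, 19, 14, 25]
Algorithm: preorder visits root first, so consume preorder in order;
for each root, split the current inorder slice at that value into
left-subtree inorder and right-subtree inorder, then recurse.
Recursive splits:
  root=23; inorder splits into left=[1, 14, 19], right=[25]
  root=1; inorder splits into left=[], right=[14, 19]
  root=19; inorder splits into left=[14], right=[]
  root=14; inorder splits into left=[], right=[]
  root=25; inorder splits into left=[], right=[]
Reconstructed level-order: [23, 1, 25, 19, 14]


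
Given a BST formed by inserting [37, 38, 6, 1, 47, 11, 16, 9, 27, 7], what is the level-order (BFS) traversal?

Tree insertion order: [37, 38, 6, 1, 47, 11, 16, 9, 27, 7]
Tree (level-order array): [37, 6, 38, 1, 11, None, 47, None, None, 9, 16, None, None, 7, None, None, 27]
BFS from the root, enqueuing left then right child of each popped node:
  queue [37] -> pop 37, enqueue [6, 38], visited so far: [37]
  queue [6, 38] -> pop 6, enqueue [1, 11], visited so far: [37, 6]
  queue [38, 1, 11] -> pop 38, enqueue [47], visited so far: [37, 6, 38]
  queue [1, 11, 47] -> pop 1, enqueue [none], visited so far: [37, 6, 38, 1]
  queue [11, 47] -> pop 11, enqueue [9, 16], visited so far: [37, 6, 38, 1, 11]
  queue [47, 9, 16] -> pop 47, enqueue [none], visited so far: [37, 6, 38, 1, 11, 47]
  queue [9, 16] -> pop 9, enqueue [7], visited so far: [37, 6, 38, 1, 11, 47, 9]
  queue [16, 7] -> pop 16, enqueue [27], visited so far: [37, 6, 38, 1, 11, 47, 9, 16]
  queue [7, 27] -> pop 7, enqueue [none], visited so far: [37, 6, 38, 1, 11, 47, 9, 16, 7]
  queue [27] -> pop 27, enqueue [none], visited so far: [37, 6, 38, 1, 11, 47, 9, 16, 7, 27]
Result: [37, 6, 38, 1, 11, 47, 9, 16, 7, 27]


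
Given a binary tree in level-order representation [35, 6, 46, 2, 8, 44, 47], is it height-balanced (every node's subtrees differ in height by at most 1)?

Tree (level-order array): [35, 6, 46, 2, 8, 44, 47]
Definition: a tree is height-balanced if, at every node, |h(left) - h(right)| <= 1 (empty subtree has height -1).
Bottom-up per-node check:
  node 2: h_left=-1, h_right=-1, diff=0 [OK], height=0
  node 8: h_left=-1, h_right=-1, diff=0 [OK], height=0
  node 6: h_left=0, h_right=0, diff=0 [OK], height=1
  node 44: h_left=-1, h_right=-1, diff=0 [OK], height=0
  node 47: h_left=-1, h_right=-1, diff=0 [OK], height=0
  node 46: h_left=0, h_right=0, diff=0 [OK], height=1
  node 35: h_left=1, h_right=1, diff=0 [OK], height=2
All nodes satisfy the balance condition.
Result: Balanced


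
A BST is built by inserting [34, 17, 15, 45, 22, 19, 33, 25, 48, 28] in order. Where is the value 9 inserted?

Starting tree (level order): [34, 17, 45, 15, 22, None, 48, None, None, 19, 33, None, None, None, None, 25, None, None, 28]
Insertion path: 34 -> 17 -> 15
Result: insert 9 as left child of 15
Final tree (level order): [34, 17, 45, 15, 22, None, 48, 9, None, 19, 33, None, None, None, None, None, None, 25, None, None, 28]


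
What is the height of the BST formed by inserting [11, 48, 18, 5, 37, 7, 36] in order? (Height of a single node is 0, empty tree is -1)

Insertion order: [11, 48, 18, 5, 37, 7, 36]
Tree (level-order array): [11, 5, 48, None, 7, 18, None, None, None, None, 37, 36]
Compute height bottom-up (empty subtree = -1):
  height(7) = 1 + max(-1, -1) = 0
  height(5) = 1 + max(-1, 0) = 1
  height(36) = 1 + max(-1, -1) = 0
  height(37) = 1 + max(0, -1) = 1
  height(18) = 1 + max(-1, 1) = 2
  height(48) = 1 + max(2, -1) = 3
  height(11) = 1 + max(1, 3) = 4
Height = 4


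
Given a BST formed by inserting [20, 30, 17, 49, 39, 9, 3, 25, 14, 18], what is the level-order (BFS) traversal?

Tree insertion order: [20, 30, 17, 49, 39, 9, 3, 25, 14, 18]
Tree (level-order array): [20, 17, 30, 9, 18, 25, 49, 3, 14, None, None, None, None, 39]
BFS from the root, enqueuing left then right child of each popped node:
  queue [20] -> pop 20, enqueue [17, 30], visited so far: [20]
  queue [17, 30] -> pop 17, enqueue [9, 18], visited so far: [20, 17]
  queue [30, 9, 18] -> pop 30, enqueue [25, 49], visited so far: [20, 17, 30]
  queue [9, 18, 25, 49] -> pop 9, enqueue [3, 14], visited so far: [20, 17, 30, 9]
  queue [18, 25, 49, 3, 14] -> pop 18, enqueue [none], visited so far: [20, 17, 30, 9, 18]
  queue [25, 49, 3, 14] -> pop 25, enqueue [none], visited so far: [20, 17, 30, 9, 18, 25]
  queue [49, 3, 14] -> pop 49, enqueue [39], visited so far: [20, 17, 30, 9, 18, 25, 49]
  queue [3, 14, 39] -> pop 3, enqueue [none], visited so far: [20, 17, 30, 9, 18, 25, 49, 3]
  queue [14, 39] -> pop 14, enqueue [none], visited so far: [20, 17, 30, 9, 18, 25, 49, 3, 14]
  queue [39] -> pop 39, enqueue [none], visited so far: [20, 17, 30, 9, 18, 25, 49, 3, 14, 39]
Result: [20, 17, 30, 9, 18, 25, 49, 3, 14, 39]


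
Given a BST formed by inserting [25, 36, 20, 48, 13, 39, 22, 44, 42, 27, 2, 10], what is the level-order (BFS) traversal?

Tree insertion order: [25, 36, 20, 48, 13, 39, 22, 44, 42, 27, 2, 10]
Tree (level-order array): [25, 20, 36, 13, 22, 27, 48, 2, None, None, None, None, None, 39, None, None, 10, None, 44, None, None, 42]
BFS from the root, enqueuing left then right child of each popped node:
  queue [25] -> pop 25, enqueue [20, 36], visited so far: [25]
  queue [20, 36] -> pop 20, enqueue [13, 22], visited so far: [25, 20]
  queue [36, 13, 22] -> pop 36, enqueue [27, 48], visited so far: [25, 20, 36]
  queue [13, 22, 27, 48] -> pop 13, enqueue [2], visited so far: [25, 20, 36, 13]
  queue [22, 27, 48, 2] -> pop 22, enqueue [none], visited so far: [25, 20, 36, 13, 22]
  queue [27, 48, 2] -> pop 27, enqueue [none], visited so far: [25, 20, 36, 13, 22, 27]
  queue [48, 2] -> pop 48, enqueue [39], visited so far: [25, 20, 36, 13, 22, 27, 48]
  queue [2, 39] -> pop 2, enqueue [10], visited so far: [25, 20, 36, 13, 22, 27, 48, 2]
  queue [39, 10] -> pop 39, enqueue [44], visited so far: [25, 20, 36, 13, 22, 27, 48, 2, 39]
  queue [10, 44] -> pop 10, enqueue [none], visited so far: [25, 20, 36, 13, 22, 27, 48, 2, 39, 10]
  queue [44] -> pop 44, enqueue [42], visited so far: [25, 20, 36, 13, 22, 27, 48, 2, 39, 10, 44]
  queue [42] -> pop 42, enqueue [none], visited so far: [25, 20, 36, 13, 22, 27, 48, 2, 39, 10, 44, 42]
Result: [25, 20, 36, 13, 22, 27, 48, 2, 39, 10, 44, 42]


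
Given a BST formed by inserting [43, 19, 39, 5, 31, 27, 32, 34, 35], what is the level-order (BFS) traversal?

Tree insertion order: [43, 19, 39, 5, 31, 27, 32, 34, 35]
Tree (level-order array): [43, 19, None, 5, 39, None, None, 31, None, 27, 32, None, None, None, 34, None, 35]
BFS from the root, enqueuing left then right child of each popped node:
  queue [43] -> pop 43, enqueue [19], visited so far: [43]
  queue [19] -> pop 19, enqueue [5, 39], visited so far: [43, 19]
  queue [5, 39] -> pop 5, enqueue [none], visited so far: [43, 19, 5]
  queue [39] -> pop 39, enqueue [31], visited so far: [43, 19, 5, 39]
  queue [31] -> pop 31, enqueue [27, 32], visited so far: [43, 19, 5, 39, 31]
  queue [27, 32] -> pop 27, enqueue [none], visited so far: [43, 19, 5, 39, 31, 27]
  queue [32] -> pop 32, enqueue [34], visited so far: [43, 19, 5, 39, 31, 27, 32]
  queue [34] -> pop 34, enqueue [35], visited so far: [43, 19, 5, 39, 31, 27, 32, 34]
  queue [35] -> pop 35, enqueue [none], visited so far: [43, 19, 5, 39, 31, 27, 32, 34, 35]
Result: [43, 19, 5, 39, 31, 27, 32, 34, 35]


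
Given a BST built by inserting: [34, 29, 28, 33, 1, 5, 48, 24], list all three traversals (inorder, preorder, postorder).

Tree insertion order: [34, 29, 28, 33, 1, 5, 48, 24]
Tree (level-order array): [34, 29, 48, 28, 33, None, None, 1, None, None, None, None, 5, None, 24]
Inorder (L, root, R): [1, 5, 24, 28, 29, 33, 34, 48]
Preorder (root, L, R): [34, 29, 28, 1, 5, 24, 33, 48]
Postorder (L, R, root): [24, 5, 1, 28, 33, 29, 48, 34]


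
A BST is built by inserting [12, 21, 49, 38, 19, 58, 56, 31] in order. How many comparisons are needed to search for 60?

Search path for 60: 12 -> 21 -> 49 -> 58
Found: False
Comparisons: 4


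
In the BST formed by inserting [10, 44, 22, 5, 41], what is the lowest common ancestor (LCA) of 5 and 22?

Tree insertion order: [10, 44, 22, 5, 41]
Tree (level-order array): [10, 5, 44, None, None, 22, None, None, 41]
In a BST, the LCA of p=5, q=22 is the first node v on the
root-to-leaf path with p <= v <= q (go left if both < v, right if both > v).
Walk from root:
  at 10: 5 <= 10 <= 22, this is the LCA
LCA = 10


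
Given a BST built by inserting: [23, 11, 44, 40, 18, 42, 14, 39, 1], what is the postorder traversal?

Tree insertion order: [23, 11, 44, 40, 18, 42, 14, 39, 1]
Tree (level-order array): [23, 11, 44, 1, 18, 40, None, None, None, 14, None, 39, 42]
Postorder traversal: [1, 14, 18, 11, 39, 42, 40, 44, 23]


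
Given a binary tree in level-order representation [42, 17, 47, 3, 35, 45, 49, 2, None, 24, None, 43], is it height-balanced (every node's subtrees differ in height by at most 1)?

Tree (level-order array): [42, 17, 47, 3, 35, 45, 49, 2, None, 24, None, 43]
Definition: a tree is height-balanced if, at every node, |h(left) - h(right)| <= 1 (empty subtree has height -1).
Bottom-up per-node check:
  node 2: h_left=-1, h_right=-1, diff=0 [OK], height=0
  node 3: h_left=0, h_right=-1, diff=1 [OK], height=1
  node 24: h_left=-1, h_right=-1, diff=0 [OK], height=0
  node 35: h_left=0, h_right=-1, diff=1 [OK], height=1
  node 17: h_left=1, h_right=1, diff=0 [OK], height=2
  node 43: h_left=-1, h_right=-1, diff=0 [OK], height=0
  node 45: h_left=0, h_right=-1, diff=1 [OK], height=1
  node 49: h_left=-1, h_right=-1, diff=0 [OK], height=0
  node 47: h_left=1, h_right=0, diff=1 [OK], height=2
  node 42: h_left=2, h_right=2, diff=0 [OK], height=3
All nodes satisfy the balance condition.
Result: Balanced


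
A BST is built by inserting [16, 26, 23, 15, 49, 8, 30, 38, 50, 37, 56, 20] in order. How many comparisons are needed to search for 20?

Search path for 20: 16 -> 26 -> 23 -> 20
Found: True
Comparisons: 4


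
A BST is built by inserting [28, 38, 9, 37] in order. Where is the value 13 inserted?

Starting tree (level order): [28, 9, 38, None, None, 37]
Insertion path: 28 -> 9
Result: insert 13 as right child of 9
Final tree (level order): [28, 9, 38, None, 13, 37]


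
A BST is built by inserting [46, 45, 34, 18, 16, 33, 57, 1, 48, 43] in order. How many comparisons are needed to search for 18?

Search path for 18: 46 -> 45 -> 34 -> 18
Found: True
Comparisons: 4


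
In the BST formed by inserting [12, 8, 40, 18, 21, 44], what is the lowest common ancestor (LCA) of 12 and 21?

Tree insertion order: [12, 8, 40, 18, 21, 44]
Tree (level-order array): [12, 8, 40, None, None, 18, 44, None, 21]
In a BST, the LCA of p=12, q=21 is the first node v on the
root-to-leaf path with p <= v <= q (go left if both < v, right if both > v).
Walk from root:
  at 12: 12 <= 12 <= 21, this is the LCA
LCA = 12


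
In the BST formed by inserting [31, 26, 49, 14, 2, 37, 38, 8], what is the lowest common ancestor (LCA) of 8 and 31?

Tree insertion order: [31, 26, 49, 14, 2, 37, 38, 8]
Tree (level-order array): [31, 26, 49, 14, None, 37, None, 2, None, None, 38, None, 8]
In a BST, the LCA of p=8, q=31 is the first node v on the
root-to-leaf path with p <= v <= q (go left if both < v, right if both > v).
Walk from root:
  at 31: 8 <= 31 <= 31, this is the LCA
LCA = 31


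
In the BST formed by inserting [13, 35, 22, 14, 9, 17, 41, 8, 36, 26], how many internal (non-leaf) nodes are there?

Tree built from: [13, 35, 22, 14, 9, 17, 41, 8, 36, 26]
Tree (level-order array): [13, 9, 35, 8, None, 22, 41, None, None, 14, 26, 36, None, None, 17]
Rule: An internal node has at least one child.
Per-node child counts:
  node 13: 2 child(ren)
  node 9: 1 child(ren)
  node 8: 0 child(ren)
  node 35: 2 child(ren)
  node 22: 2 child(ren)
  node 14: 1 child(ren)
  node 17: 0 child(ren)
  node 26: 0 child(ren)
  node 41: 1 child(ren)
  node 36: 0 child(ren)
Matching nodes: [13, 9, 35, 22, 14, 41]
Count of internal (non-leaf) nodes: 6


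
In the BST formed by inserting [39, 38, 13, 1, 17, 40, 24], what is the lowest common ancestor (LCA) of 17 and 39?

Tree insertion order: [39, 38, 13, 1, 17, 40, 24]
Tree (level-order array): [39, 38, 40, 13, None, None, None, 1, 17, None, None, None, 24]
In a BST, the LCA of p=17, q=39 is the first node v on the
root-to-leaf path with p <= v <= q (go left if both < v, right if both > v).
Walk from root:
  at 39: 17 <= 39 <= 39, this is the LCA
LCA = 39


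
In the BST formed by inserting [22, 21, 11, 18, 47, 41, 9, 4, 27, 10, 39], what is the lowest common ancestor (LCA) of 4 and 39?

Tree insertion order: [22, 21, 11, 18, 47, 41, 9, 4, 27, 10, 39]
Tree (level-order array): [22, 21, 47, 11, None, 41, None, 9, 18, 27, None, 4, 10, None, None, None, 39]
In a BST, the LCA of p=4, q=39 is the first node v on the
root-to-leaf path with p <= v <= q (go left if both < v, right if both > v).
Walk from root:
  at 22: 4 <= 22 <= 39, this is the LCA
LCA = 22


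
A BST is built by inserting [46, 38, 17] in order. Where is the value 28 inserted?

Starting tree (level order): [46, 38, None, 17]
Insertion path: 46 -> 38 -> 17
Result: insert 28 as right child of 17
Final tree (level order): [46, 38, None, 17, None, None, 28]


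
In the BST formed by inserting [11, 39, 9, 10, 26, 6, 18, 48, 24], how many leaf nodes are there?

Tree built from: [11, 39, 9, 10, 26, 6, 18, 48, 24]
Tree (level-order array): [11, 9, 39, 6, 10, 26, 48, None, None, None, None, 18, None, None, None, None, 24]
Rule: A leaf has 0 children.
Per-node child counts:
  node 11: 2 child(ren)
  node 9: 2 child(ren)
  node 6: 0 child(ren)
  node 10: 0 child(ren)
  node 39: 2 child(ren)
  node 26: 1 child(ren)
  node 18: 1 child(ren)
  node 24: 0 child(ren)
  node 48: 0 child(ren)
Matching nodes: [6, 10, 24, 48]
Count of leaf nodes: 4


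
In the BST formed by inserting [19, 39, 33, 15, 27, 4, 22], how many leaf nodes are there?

Tree built from: [19, 39, 33, 15, 27, 4, 22]
Tree (level-order array): [19, 15, 39, 4, None, 33, None, None, None, 27, None, 22]
Rule: A leaf has 0 children.
Per-node child counts:
  node 19: 2 child(ren)
  node 15: 1 child(ren)
  node 4: 0 child(ren)
  node 39: 1 child(ren)
  node 33: 1 child(ren)
  node 27: 1 child(ren)
  node 22: 0 child(ren)
Matching nodes: [4, 22]
Count of leaf nodes: 2


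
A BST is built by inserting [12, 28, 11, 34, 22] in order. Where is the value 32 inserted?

Starting tree (level order): [12, 11, 28, None, None, 22, 34]
Insertion path: 12 -> 28 -> 34
Result: insert 32 as left child of 34
Final tree (level order): [12, 11, 28, None, None, 22, 34, None, None, 32]


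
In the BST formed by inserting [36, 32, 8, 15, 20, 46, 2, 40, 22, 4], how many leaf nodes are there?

Tree built from: [36, 32, 8, 15, 20, 46, 2, 40, 22, 4]
Tree (level-order array): [36, 32, 46, 8, None, 40, None, 2, 15, None, None, None, 4, None, 20, None, None, None, 22]
Rule: A leaf has 0 children.
Per-node child counts:
  node 36: 2 child(ren)
  node 32: 1 child(ren)
  node 8: 2 child(ren)
  node 2: 1 child(ren)
  node 4: 0 child(ren)
  node 15: 1 child(ren)
  node 20: 1 child(ren)
  node 22: 0 child(ren)
  node 46: 1 child(ren)
  node 40: 0 child(ren)
Matching nodes: [4, 22, 40]
Count of leaf nodes: 3


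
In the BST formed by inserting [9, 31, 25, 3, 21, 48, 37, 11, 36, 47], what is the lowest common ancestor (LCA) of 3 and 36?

Tree insertion order: [9, 31, 25, 3, 21, 48, 37, 11, 36, 47]
Tree (level-order array): [9, 3, 31, None, None, 25, 48, 21, None, 37, None, 11, None, 36, 47]
In a BST, the LCA of p=3, q=36 is the first node v on the
root-to-leaf path with p <= v <= q (go left if both < v, right if both > v).
Walk from root:
  at 9: 3 <= 9 <= 36, this is the LCA
LCA = 9


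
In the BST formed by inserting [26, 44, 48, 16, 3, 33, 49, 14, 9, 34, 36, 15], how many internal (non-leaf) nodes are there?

Tree built from: [26, 44, 48, 16, 3, 33, 49, 14, 9, 34, 36, 15]
Tree (level-order array): [26, 16, 44, 3, None, 33, 48, None, 14, None, 34, None, 49, 9, 15, None, 36]
Rule: An internal node has at least one child.
Per-node child counts:
  node 26: 2 child(ren)
  node 16: 1 child(ren)
  node 3: 1 child(ren)
  node 14: 2 child(ren)
  node 9: 0 child(ren)
  node 15: 0 child(ren)
  node 44: 2 child(ren)
  node 33: 1 child(ren)
  node 34: 1 child(ren)
  node 36: 0 child(ren)
  node 48: 1 child(ren)
  node 49: 0 child(ren)
Matching nodes: [26, 16, 3, 14, 44, 33, 34, 48]
Count of internal (non-leaf) nodes: 8


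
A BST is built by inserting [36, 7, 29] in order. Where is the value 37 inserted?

Starting tree (level order): [36, 7, None, None, 29]
Insertion path: 36
Result: insert 37 as right child of 36
Final tree (level order): [36, 7, 37, None, 29]


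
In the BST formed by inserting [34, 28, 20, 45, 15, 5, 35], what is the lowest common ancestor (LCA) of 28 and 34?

Tree insertion order: [34, 28, 20, 45, 15, 5, 35]
Tree (level-order array): [34, 28, 45, 20, None, 35, None, 15, None, None, None, 5]
In a BST, the LCA of p=28, q=34 is the first node v on the
root-to-leaf path with p <= v <= q (go left if both < v, right if both > v).
Walk from root:
  at 34: 28 <= 34 <= 34, this is the LCA
LCA = 34


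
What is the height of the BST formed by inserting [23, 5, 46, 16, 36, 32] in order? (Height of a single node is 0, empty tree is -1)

Insertion order: [23, 5, 46, 16, 36, 32]
Tree (level-order array): [23, 5, 46, None, 16, 36, None, None, None, 32]
Compute height bottom-up (empty subtree = -1):
  height(16) = 1 + max(-1, -1) = 0
  height(5) = 1 + max(-1, 0) = 1
  height(32) = 1 + max(-1, -1) = 0
  height(36) = 1 + max(0, -1) = 1
  height(46) = 1 + max(1, -1) = 2
  height(23) = 1 + max(1, 2) = 3
Height = 3


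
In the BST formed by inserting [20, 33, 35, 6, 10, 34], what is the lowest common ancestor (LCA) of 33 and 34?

Tree insertion order: [20, 33, 35, 6, 10, 34]
Tree (level-order array): [20, 6, 33, None, 10, None, 35, None, None, 34]
In a BST, the LCA of p=33, q=34 is the first node v on the
root-to-leaf path with p <= v <= q (go left if both < v, right if both > v).
Walk from root:
  at 20: both 33 and 34 > 20, go right
  at 33: 33 <= 33 <= 34, this is the LCA
LCA = 33


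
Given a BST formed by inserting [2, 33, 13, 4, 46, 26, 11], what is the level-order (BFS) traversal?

Tree insertion order: [2, 33, 13, 4, 46, 26, 11]
Tree (level-order array): [2, None, 33, 13, 46, 4, 26, None, None, None, 11]
BFS from the root, enqueuing left then right child of each popped node:
  queue [2] -> pop 2, enqueue [33], visited so far: [2]
  queue [33] -> pop 33, enqueue [13, 46], visited so far: [2, 33]
  queue [13, 46] -> pop 13, enqueue [4, 26], visited so far: [2, 33, 13]
  queue [46, 4, 26] -> pop 46, enqueue [none], visited so far: [2, 33, 13, 46]
  queue [4, 26] -> pop 4, enqueue [11], visited so far: [2, 33, 13, 46, 4]
  queue [26, 11] -> pop 26, enqueue [none], visited so far: [2, 33, 13, 46, 4, 26]
  queue [11] -> pop 11, enqueue [none], visited so far: [2, 33, 13, 46, 4, 26, 11]
Result: [2, 33, 13, 46, 4, 26, 11]


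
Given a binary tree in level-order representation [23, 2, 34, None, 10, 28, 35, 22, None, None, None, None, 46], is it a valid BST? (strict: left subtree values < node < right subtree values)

Level-order array: [23, 2, 34, None, 10, 28, 35, 22, None, None, None, None, 46]
Validate using subtree bounds (lo, hi): at each node, require lo < value < hi,
then recurse left with hi=value and right with lo=value.
Preorder trace (stopping at first violation):
  at node 23 with bounds (-inf, +inf): OK
  at node 2 with bounds (-inf, 23): OK
  at node 10 with bounds (2, 23): OK
  at node 22 with bounds (2, 10): VIOLATION
Node 22 violates its bound: not (2 < 22 < 10).
Result: Not a valid BST
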